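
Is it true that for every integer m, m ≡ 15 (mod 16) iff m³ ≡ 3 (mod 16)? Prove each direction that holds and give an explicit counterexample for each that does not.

(⇒) This fails: take m = 15. Then 15 ≡ 15 (mod 16), but 15³ = 3375 ≡ 15 (mod 16), not 3.

(⇐) This fails: take m = 11. Then 11³ = 1331 ≡ 3 (mod 16), yet 11 ≡ 11 (mod 16), not 15.

Both directions fail.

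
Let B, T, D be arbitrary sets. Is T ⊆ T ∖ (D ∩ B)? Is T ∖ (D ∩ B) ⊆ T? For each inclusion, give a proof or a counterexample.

(⟹) This inclusion fails. Take B = {1}, T = {1}, D = {1}; then 1 ∈ T but 1 ∉ T ∖ (D ∩ B).

(⟸) Let x ∈ T ∖ (D ∩ B). Then either x ∈ T and x ∉ B, D; or x ∈ B ∩ T and x ∉ D; or x ∈ T ∩ D and x ∉ B. In each case x ∈ T, so T ∖ (D ∩ B) ⊆ T.

(⊆) fails; (⊇) holds.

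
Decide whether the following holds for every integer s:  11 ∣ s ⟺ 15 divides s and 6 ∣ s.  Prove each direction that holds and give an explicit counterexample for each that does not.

(→) This fails: take s = 11. Certainly 11 ∣ 11, but 15 ∤ 11.

(←) This fails: take s = 30. Both 15 ∣ 30 and 6 ∣ 30, yet 30 is not a multiple of 11 (since 30 = 2·11 + 8), so 11 ∤ 30.

(⇒) fails and (⇐) fails.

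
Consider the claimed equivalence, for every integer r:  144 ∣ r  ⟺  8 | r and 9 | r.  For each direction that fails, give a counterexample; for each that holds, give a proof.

Not equivalent: only (⇒) holds.

(⟸) This fails: take r = 72. Both 8 ∣ 72 and 9 ∣ 72, yet 72 is not a multiple of 144 (since 72 = 0·144 + 72), so 144 ∤ 72.

(⟹) If 144 ∣ r, write r = 144q. Since 144 = 18·8, r = 8·(18q), so 8 ∣ r; and since 144 = 16·9, r = 9·(16q), so 9 ∣ r.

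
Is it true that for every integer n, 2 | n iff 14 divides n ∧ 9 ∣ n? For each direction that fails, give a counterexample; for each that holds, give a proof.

Only the converse holds.

(⟹) This fails: take n = 2. Certainly 2 ∣ 2, but 14 ∤ 2.

(⟸) Suppose 14 ∣ n and 9 ∣ n. Any common multiple of 14 and 9 is a multiple of their lcm; here gcd(14, 9) = 1, so lcm(14, 9) = 14·9 = 126, so 126 ∣ n. Since 2 ∣ 126, it follows that 2 ∣ n.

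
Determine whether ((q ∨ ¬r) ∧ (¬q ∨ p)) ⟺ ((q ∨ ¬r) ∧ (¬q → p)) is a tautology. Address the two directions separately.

(⇒) fails and (⇐) fails.

Forward direction. This fails. Under p = F, q = F, r = F, the left side is true but the right side is false.

Converse. This fails. Under p = F, q = T, r = F, the left side is false but the right side is true.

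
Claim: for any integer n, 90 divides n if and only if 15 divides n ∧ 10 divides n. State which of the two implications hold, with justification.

(→) If 90 ∣ n, write n = 90q. Since 90 = 6·15, n = 15·(6q), so 15 ∣ n; and since 90 = 9·10, n = 10·(9q), so 10 ∣ n.

(←) This fails: take n = 30. Both 15 ∣ 30 and 10 ∣ 30, yet 30 is not a multiple of 90 (since 30 = 0·90 + 30), so 90 ∤ 30.

Only the forward implication holds.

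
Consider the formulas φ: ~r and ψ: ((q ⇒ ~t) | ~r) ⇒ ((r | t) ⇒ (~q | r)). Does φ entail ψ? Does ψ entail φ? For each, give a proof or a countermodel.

Both directions fail.

(→) This fails. Under r = F, t = T, q = T, the left side is true but the right side is false.

(←) This fails. Under r = T, t = F, q = F, the left side is false but the right side is true.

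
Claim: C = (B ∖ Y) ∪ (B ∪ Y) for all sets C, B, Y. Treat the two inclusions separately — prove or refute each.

(⟹) This inclusion fails. Take C = {1}, B = ∅, Y = ∅; then 1 ∈ C but 1 ∉ (B ∖ Y) ∪ (B ∪ Y).

(⟸) This inclusion fails. Take C = ∅, B = {1}, Y = ∅; then 1 ∈ (B ∖ Y) ∪ (B ∪ Y) but 1 ∉ C.

(⊆) fails and (⊇) fails.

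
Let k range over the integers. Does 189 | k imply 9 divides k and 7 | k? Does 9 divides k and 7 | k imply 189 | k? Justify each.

(→) If 189 ∣ k, write k = 189q. Since 189 = 21·9, k = 9·(21q), so 9 ∣ k; and since 189 = 27·7, k = 7·(27q), so 7 ∣ k.

(←) This fails: take k = 63. Both 9 ∣ 63 and 7 ∣ 63, yet 63 is not a multiple of 189 (since 63 = 0·189 + 63), so 189 ∤ 63.

(⇒) holds; (⇐) fails.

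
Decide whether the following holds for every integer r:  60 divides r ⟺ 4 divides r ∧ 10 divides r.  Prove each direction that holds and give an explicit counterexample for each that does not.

(→) If 60 ∣ r, write r = 60q. Since 60 = 15·4, r = 4·(15q), so 4 ∣ r; and since 60 = 6·10, r = 10·(6q), so 10 ∣ r.

(←) This fails: take r = 20. Both 4 ∣ 20 and 10 ∣ 20, yet 20 is not a multiple of 60 (since 20 = 0·60 + 20), so 60 ∤ 20.

Only the forward implication holds.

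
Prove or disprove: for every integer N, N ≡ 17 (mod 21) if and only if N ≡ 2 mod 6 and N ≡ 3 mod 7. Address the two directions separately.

Only the reverse direction holds.

Forward direction. This fails: N = 17 gives 17 ≡ 17 (mod 21) but 17 ≡ 5 (mod 6), so the conjunction on the right does not hold.

Converse. If N ≡ 2 (mod 6) and N ≡ 3 (mod 7), then by the Chinese remainder theorem N ≡ 38 (mod 42). Since 38 ≡ 17 (mod 21) and 21 ∣ 42, we get N ≡ 17 (mod 21).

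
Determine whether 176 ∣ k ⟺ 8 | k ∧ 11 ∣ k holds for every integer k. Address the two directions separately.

Converse. This fails: take k = 88. Both 8 ∣ 88 and 11 ∣ 88, yet 88 is not a multiple of 176 (since 88 = 0·176 + 88), so 176 ∤ 88.

Forward direction. If 176 ∣ k, write k = 176q. Since 176 = 22·8, k = 8·(22q), so 8 ∣ k; and since 176 = 16·11, k = 11·(16q), so 11 ∣ k.

Only the forward implication holds.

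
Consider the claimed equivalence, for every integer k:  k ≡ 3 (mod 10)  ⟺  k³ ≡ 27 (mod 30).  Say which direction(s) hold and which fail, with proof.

(←) The residues r modulo 30 with r³ ≡ 27 (mod 30) are exactly {3}, and each is ≡ 3 (mod 10).

(→) This fails: take k = 13. Then 13 ≡ 3 (mod 10), but 13³ = 2197 ≡ 7 (mod 30), not 27.

The forward direction fails; the converse holds.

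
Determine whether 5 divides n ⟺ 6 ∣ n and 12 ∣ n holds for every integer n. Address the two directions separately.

Forward direction. This fails: take n = 5. Certainly 5 ∣ 5, but 6 ∤ 5.

Converse. This fails: take n = 12. Both 6 ∣ 12 and 12 ∣ 12, yet 12 is not a multiple of 5 (since 12 = 2·5 + 2), so 5 ∤ 12.

Neither implication holds.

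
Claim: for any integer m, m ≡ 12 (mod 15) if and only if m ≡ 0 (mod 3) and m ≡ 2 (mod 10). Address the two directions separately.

[⇐] If m ≡ 0 (mod 3) and m ≡ 2 (mod 10), then by the Chinese remainder theorem m ≡ 12 (mod 30). Since 12 ≡ 12 (mod 15) and 15 ∣ 30, we get m ≡ 12 (mod 15).

[⇒] This fails: m = 27 gives 27 ≡ 12 (mod 15) but 27 ≡ 7 (mod 10), so the conjunction on the right does not hold.

(⇒) fails; (⇐) holds.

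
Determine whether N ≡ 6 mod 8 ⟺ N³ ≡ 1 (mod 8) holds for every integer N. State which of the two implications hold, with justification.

(⇒) This fails: take N = 6. Then 6 ≡ 6 (mod 8), but 6³ = 216 ≡ 0 (mod 8), not 1.

(⇐) This fails: take N = 1. Then 1³ = 1 ≡ 1 (mod 8), yet 1 ≡ 1 (mod 8), not 6.

Both directions fail.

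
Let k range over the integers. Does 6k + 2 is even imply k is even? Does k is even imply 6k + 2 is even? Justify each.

(→) This fails: take k = 5. Then 6k + 2 = 32, which is even, yet k = 5 is odd, not even.

(←) Suppose k is even. Since 6 is even, 6k is even for every k, so 6k + 2 has the same parity as 2, which is even. Hence 6k + 2 is even.

Not equivalent: only (⇐) holds.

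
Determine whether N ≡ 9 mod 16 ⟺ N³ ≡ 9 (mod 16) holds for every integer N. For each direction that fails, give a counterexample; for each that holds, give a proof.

(←) Suppose N³ ≡ 9 (mod 16). The only residue r in {0, …, 15} with r³ ≡ 9 (mod 16) is r = 9, so N ≡ 9 (mod 16).

(→) Suppose N ≡ 9 mod 16. Write N = 16j + 9. Then (16j + 9)³ = 4096j³ + 6912j² + 3888j + 729 = 16(256j³ + 432j² + 243j + 45) + 9, so N³ ≡ 9 (mod 16).

Equivalent; both directions hold.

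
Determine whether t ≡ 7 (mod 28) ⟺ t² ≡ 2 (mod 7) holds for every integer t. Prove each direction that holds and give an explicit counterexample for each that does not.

(⇒) fails and (⇐) fails.

(⇒) This fails: take t = 7. Then 7 ≡ 7 (mod 28), but 7² = 49 ≡ 0 (mod 7), not 2.

(⇐) This fails: take t = 3. Then 3² = 9 ≡ 2 (mod 7), yet 3 ≡ 3 (mod 28), not 7.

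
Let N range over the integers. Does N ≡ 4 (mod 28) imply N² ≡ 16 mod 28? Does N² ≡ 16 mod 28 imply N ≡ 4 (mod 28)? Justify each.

Forward direction. Suppose N ≡ 4 (mod 28). Write N = 28j + 4. Then (28j + 4)² = 784j² + 224j + 16 = 28(28j² + 8j) + 16, so N² ≡ 16 (mod 28).

Converse. This fails: take N = 10. Then 10² = 100 ≡ 16 (mod 28), yet 10 ≡ 10 (mod 28), not 4.

Only the forward implication holds.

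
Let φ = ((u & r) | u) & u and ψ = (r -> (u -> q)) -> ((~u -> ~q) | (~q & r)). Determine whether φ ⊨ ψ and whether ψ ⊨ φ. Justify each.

Not equivalent: only (⇒) holds.

Converse. This fails. Under r = F, u = F, q = F, the left side is false but the right side is true.

Forward direction. Assume the antecedent. If r is true, the antecedent forces (r = T, u = T, q = F) or (r = T, u = T, q = T), and the consequent holds there. If r is false, the antecedent forces (r = F, u = T, q = F) or (r = F, u = T, q = T), and the consequent holds there. Either way the consequent holds.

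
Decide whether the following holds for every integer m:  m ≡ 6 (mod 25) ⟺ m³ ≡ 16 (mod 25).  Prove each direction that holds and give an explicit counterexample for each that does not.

Forward direction. Suppose m ≡ 6 (mod 25). Write m = 25j + 6. Then (25j + 6)³ = 15625j³ + 11250j² + 2700j + 216 = 25(625j³ + 450j² + 108j + 8) + 16, so m³ ≡ 16 (mod 25).

Converse. Suppose m³ ≡ 16 (mod 25). The only residue r in {0, …, 24} with r³ ≡ 16 (mod 25) is r = 6, so m ≡ 6 (mod 25).

Both directions hold; the statement is true.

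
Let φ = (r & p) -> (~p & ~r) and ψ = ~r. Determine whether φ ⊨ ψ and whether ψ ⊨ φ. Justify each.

Forward direction. This fails. Under r = T, p = F, the left side is true but the right side is false.

Converse. Assume the antecedent. If r is true, the antecedent cannot hold. If r is false, (r & p) -> (~p & ~r) reduces to true regardless of the other variables. Either way (r & p) -> (~p & ~r) holds.

Only the converse holds.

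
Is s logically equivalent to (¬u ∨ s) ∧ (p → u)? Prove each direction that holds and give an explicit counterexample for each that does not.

(⟹) This fails. Under s = T, u = F, p = T, the left side is true but the right side is false.

(⟸) This fails. Under s = F, u = F, p = F, the left side is false but the right side is true.

Neither implication holds.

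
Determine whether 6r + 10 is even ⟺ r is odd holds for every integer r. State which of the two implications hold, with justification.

(⇒) fails; (⇐) holds.

Forward direction. This fails: take r = 6. Then 6r + 10 = 46, which is even, yet r = 6 is even, not odd.

Converse. Suppose r is odd. Since 6 is even, 6r is even for every r, so 6r + 10 has the same parity as 10, which is even. Hence 6r + 10 is even.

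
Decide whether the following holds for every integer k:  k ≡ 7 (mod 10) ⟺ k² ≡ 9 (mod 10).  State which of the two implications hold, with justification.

(⟹) Suppose k ≡ 7 (mod 10). Write k = 10j + 7. Then (10j + 7)² = 100j² + 140j + 49 = 10(10j² + 14j + 4) + 9, so k² ≡ 9 (mod 10).

(⟸) This fails: take k = 3. Then 3² = 9 ≡ 9 (mod 10), yet 3 ≡ 3 (mod 10), not 7.

The forward direction holds; the converse fails.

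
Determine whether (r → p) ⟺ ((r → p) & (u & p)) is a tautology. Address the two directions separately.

(⇒) This fails. Under u = F, r = F, p = F, the left side is true but the right side is false.

(⇐) Assume the antecedent. If u is true, the antecedent forces (u = T, r = F, p = T) or (u = T, r = T, p = T), and r → p holds there. If u is false, the antecedent cannot hold. Either way r → p holds.

(⇒) fails; (⇐) holds.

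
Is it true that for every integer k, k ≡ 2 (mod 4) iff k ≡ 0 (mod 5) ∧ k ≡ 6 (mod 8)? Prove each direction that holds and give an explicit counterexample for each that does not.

(⇐) If k ≡ 0 (mod 5) and k ≡ 6 (mod 8), then by the Chinese remainder theorem k ≡ 30 (mod 40). Since 30 ≡ 2 (mod 4) and 4 ∣ 40, we get k ≡ 2 (mod 4).

(⇒) This fails: k = 2 gives 2 ≡ 2 (mod 4) but 2 ≡ 2 (mod 5), so the conjunction on the right does not hold.

Only the converse holds.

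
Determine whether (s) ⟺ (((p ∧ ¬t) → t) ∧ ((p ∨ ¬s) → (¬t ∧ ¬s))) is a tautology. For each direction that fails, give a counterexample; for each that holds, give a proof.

Neither direction holds.

Forward direction. This fails. Under t = F, p = T, s = T, the left side is true but the right side is false.

Converse. This fails. Under t = F, p = F, s = F, the left side is false but the right side is true.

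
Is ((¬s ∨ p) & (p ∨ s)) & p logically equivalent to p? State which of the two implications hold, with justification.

Converse. Assume the antecedent. If p is true, ((¬s ∨ p) & (p ∨ s)) & p reduces to true regardless of the other variables. If p is false, the antecedent cannot hold. Either way ((¬s ∨ p) & (p ∨ s)) & p holds.

Forward direction. Assume the antecedent. If p is true, p reduces to true regardless of the other variables. If p is false, the antecedent cannot hold. Either way p holds.

Both directions hold; the statement is true.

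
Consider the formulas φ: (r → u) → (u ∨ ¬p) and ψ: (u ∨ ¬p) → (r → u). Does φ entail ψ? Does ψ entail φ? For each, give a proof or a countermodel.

Neither implication holds.

(⇒) This fails. Under p = F, u = F, r = T, the left side is true but the right side is false.

(⇐) This fails. Under p = T, u = F, r = F, the left side is false but the right side is true.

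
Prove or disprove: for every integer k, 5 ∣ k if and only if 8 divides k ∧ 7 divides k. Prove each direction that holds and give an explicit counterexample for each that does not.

Neither implication holds.

(→) This fails: take k = 5. Certainly 5 ∣ 5, but 8 ∤ 5.

(←) This fails: take k = 56. Both 8 ∣ 56 and 7 ∣ 56, yet 56 is not a multiple of 5 (since 56 = 11·5 + 1), so 5 ∤ 56.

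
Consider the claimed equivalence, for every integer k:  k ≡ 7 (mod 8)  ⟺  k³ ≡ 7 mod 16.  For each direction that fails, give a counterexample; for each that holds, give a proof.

(⇒) fails; (⇐) holds.

[⇒] This fails: take k = 15. Then 15 ≡ 7 (mod 8), but 15³ = 3375 ≡ 15 (mod 16), not 7.

[⇐] Conversely, the residues r modulo 16 with r³ ≡ 7 (mod 16) are exactly {7}, and each is ≡ 7 (mod 8).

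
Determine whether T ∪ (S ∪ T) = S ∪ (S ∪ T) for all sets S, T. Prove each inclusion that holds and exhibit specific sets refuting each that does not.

Forward inclusion. Let x ∈ T ∪ (S ∪ T). Then either x ∈ S and x ∉ T; or x ∈ T and x ∉ S; or x ∈ S ∩ T. In each case x ∈ S ∪ (S ∪ T), so T ∪ (S ∪ T) ⊆ S ∪ (S ∪ T).

Reverse inclusion. Let x ∈ S ∪ (S ∪ T). Then either x ∈ S and x ∉ T; or x ∈ T and x ∉ S; or x ∈ S ∩ T. In each case x ∈ T ∪ (S ∪ T), so S ∪ (S ∪ T) ⊆ T ∪ (S ∪ T).

Both inclusions hold.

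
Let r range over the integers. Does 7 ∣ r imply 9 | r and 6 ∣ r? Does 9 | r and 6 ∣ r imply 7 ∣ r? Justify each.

Neither implication holds.

Forward direction. This fails: take r = 7. Certainly 7 ∣ 7, but 9 ∤ 7.

Converse. This fails: take r = 18. Both 9 ∣ 18 and 6 ∣ 18, yet 18 is not a multiple of 7 (since 18 = 2·7 + 4), so 7 ∤ 18.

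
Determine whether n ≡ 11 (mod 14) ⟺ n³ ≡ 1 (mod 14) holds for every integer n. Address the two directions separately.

(→) Suppose n ≡ 11 (mod 14). Write n = 14j + 11. Then (14j + 11)³ = 2744j³ + 6468j² + 5082j + 1331 = 14(196j³ + 462j² + 363j + 95) + 1, so n³ ≡ 1 (mod 14).

(←) This fails: take n = 1. Then 1³ = 1 ≡ 1 (mod 14), yet 1 ≡ 1 (mod 14), not 11.

Only the forward implication holds.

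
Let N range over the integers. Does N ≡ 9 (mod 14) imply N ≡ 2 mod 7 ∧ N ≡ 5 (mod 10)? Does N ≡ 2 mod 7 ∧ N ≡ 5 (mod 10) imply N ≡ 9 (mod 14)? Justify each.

Not equivalent: only (⇐) holds.

[⇒] This fails: N = 37 gives 37 ≡ 9 (mod 14) but 37 ≡ 7 (mod 10), so the conjunction on the right does not hold.

[⇐] Conversely, if N ≡ 2 (mod 7) and N ≡ 5 (mod 10), then by the Chinese remainder theorem N ≡ 65 (mod 70). Since 65 ≡ 9 (mod 14) and 14 ∣ 70, we get N ≡ 9 (mod 14).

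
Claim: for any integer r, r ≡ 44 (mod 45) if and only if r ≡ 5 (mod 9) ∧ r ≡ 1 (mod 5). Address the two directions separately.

[⇒] This fails: r = 44 gives 44 ≡ 44 (mod 45) but 44 ≡ 8 (mod 9), so the conjunction on the right does not hold.

[⇐] This fails: r = 41 satisfies both congruences on the right (41 ≡ 5 mod 9 and 41 ≡ 1 mod 5) yet 41 ≡ 41 (mod 45), not 44.

Neither implication holds.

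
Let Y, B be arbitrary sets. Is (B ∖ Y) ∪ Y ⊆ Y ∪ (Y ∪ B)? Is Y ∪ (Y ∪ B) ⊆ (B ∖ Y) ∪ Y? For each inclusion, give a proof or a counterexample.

Both inclusions hold; the sets are equal.

(⟹) Let x ∈ (B ∖ Y) ∪ Y. Then either x ∈ Y and x ∉ B; or x ∈ B and x ∉ Y; or x ∈ Y ∩ B. In each case x ∈ Y ∪ (Y ∪ B), so (B ∖ Y) ∪ Y ⊆ Y ∪ (Y ∪ B).

(⟸) Let x ∈ Y ∪ (Y ∪ B). Then either x ∈ Y and x ∉ B; or x ∈ B and x ∉ Y; or x ∈ Y ∩ B. In each case x ∈ (B ∖ Y) ∪ Y, so Y ∪ (Y ∪ B) ⊆ (B ∖ Y) ∪ Y.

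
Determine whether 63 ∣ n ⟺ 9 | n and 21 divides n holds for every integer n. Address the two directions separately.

(⟹) If 63 ∣ n, write n = 63q. Since 63 = 7·9, n = 9·(7q), so 9 ∣ n; and since 63 = 3·21, n = 21·(3q), so 21 ∣ n.

(⟸) Suppose 9 ∣ n and 21 ∣ n. Any common multiple of 9 and 21 is a multiple of their lcm; here lcm(9, 21) = 9·21/gcd(9, 21) = 189/3 = 63, so 63 ∣ n.

Equivalent; both directions hold.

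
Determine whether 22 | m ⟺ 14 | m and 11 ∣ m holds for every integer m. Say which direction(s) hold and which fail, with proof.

(⇒) fails; (⇐) holds.

Forward direction. This fails: take m = 22. Certainly 22 ∣ 22, but 14 ∤ 22.

Converse. Suppose 14 ∣ m and 11 ∣ m. Any common multiple of 14 and 11 is a multiple of their lcm; here gcd(14, 11) = 1, so lcm(14, 11) = 14·11 = 154, so 154 ∣ m. Since 22 ∣ 154, it follows that 22 ∣ m.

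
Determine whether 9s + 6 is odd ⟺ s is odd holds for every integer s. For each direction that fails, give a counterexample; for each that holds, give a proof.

(⟹) Suppose 9s + 6 is odd. Since 9 is odd, 9s and s have the same parity, so 9s + 6 ≡ s + 6 (mod 2). As 6 is even, 9s + 6 is odd exactly when s is odd. Thus s is odd.

(⟸) Conversely, suppose s is odd; write s = 2j + 1. Then 9s + 6 = 9·(2j + 1) + 6 = 2·9j + 15, which is odd.

Equivalent; both directions hold.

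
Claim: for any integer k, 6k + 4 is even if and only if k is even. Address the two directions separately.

The forward direction fails; the converse holds.

(⇐) Suppose k is even. Since 6 is even, 6k is even for every k, so 6k + 4 has the same parity as 4, which is even. Hence 6k + 4 is even.

(⇒) This fails: take k = 7. Then 6k + 4 = 46, which is even, yet k = 7 is odd, not even.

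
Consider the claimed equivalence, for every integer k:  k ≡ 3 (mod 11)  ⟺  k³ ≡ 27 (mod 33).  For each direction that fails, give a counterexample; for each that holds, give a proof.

Only the converse holds.

(⇒) This fails: take k = 14. Then 14 ≡ 3 (mod 11), but 14³ = 2744 ≡ 5 (mod 33), not 27.

(⇐) Conversely, the residues r modulo 33 with r³ ≡ 27 (mod 33) are exactly {3}, and each is ≡ 3 (mod 11).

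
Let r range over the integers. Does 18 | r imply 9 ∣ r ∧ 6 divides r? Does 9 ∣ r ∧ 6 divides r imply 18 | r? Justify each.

Both directions hold.

[⇒] If 18 ∣ r, write r = 18q. Since 18 = 2·9, r = 9·(2q), so 9 ∣ r; and since 18 = 3·6, r = 6·(3q), so 6 ∣ r.

[⇐] Suppose 9 ∣ r and 6 ∣ r. Any common multiple of 9 and 6 is a multiple of their lcm; here lcm(9, 6) = 9·6/gcd(9, 6) = 54/3 = 18, so 18 ∣ r.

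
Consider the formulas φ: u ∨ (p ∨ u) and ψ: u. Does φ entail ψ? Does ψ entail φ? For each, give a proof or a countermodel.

Only the reverse direction holds.

(⇐) Assume the antecedent. If p is true, u ∨ (p ∨ u) reduces to true regardless of the other variables. If p is false, the antecedent forces (p = F, u = T), and u ∨ (p ∨ u) holds there. Either way u ∨ (p ∨ u) holds.

(⇒) This fails. Under p = T, u = F, the left side is true but the right side is false.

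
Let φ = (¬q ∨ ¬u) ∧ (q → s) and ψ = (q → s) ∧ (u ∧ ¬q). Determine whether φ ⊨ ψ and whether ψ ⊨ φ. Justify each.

(⇒) fails; (⇐) holds.

(→) This fails. Under q = F, u = F, s = F, the left side is true but the right side is false.

(←) Assume the antecedent. If q is true, the antecedent cannot hold. If q is false, (¬q ∨ ¬u) ∧ (q → s) reduces to true regardless of the other variables. Either way (¬q ∨ ¬u) ∧ (q → s) holds.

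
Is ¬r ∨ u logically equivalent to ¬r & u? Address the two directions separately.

Only the reverse direction holds.

[⇒] This fails. Under u = F, r = F, the left side is true but the right side is false.

[⇐] Assume the antecedent. If u is true, ¬r ∨ u reduces to true regardless of the other variables. If u is false, the antecedent cannot hold. Either way ¬r ∨ u holds.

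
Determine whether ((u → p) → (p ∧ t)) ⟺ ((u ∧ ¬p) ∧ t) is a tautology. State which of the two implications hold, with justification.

(⇒) fails; (⇐) holds.

(⇒) This fails. Under t = T, p = T, u = F, the left side is true but the right side is false.

(⇐) Assume the antecedent. If t is true, the antecedent forces (t = T, p = F, u = T), and (u → p) → (p ∧ t) holds there. If t is false, the antecedent cannot hold. Either way (u → p) → (p ∧ t) holds.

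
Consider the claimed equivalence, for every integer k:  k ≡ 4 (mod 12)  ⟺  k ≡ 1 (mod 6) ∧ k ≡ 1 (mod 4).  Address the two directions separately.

(⟹) This fails: k = 4 gives 4 ≡ 4 (mod 12) but 4 ≡ 4 (mod 6), so the conjunction on the right does not hold.

(⟸) This fails: k = 1 satisfies both congruences on the right (1 ≡ 1 mod 6 and 1 ≡ 1 mod 4) yet 1 ≡ 1 (mod 12), not 4.

Neither implication holds.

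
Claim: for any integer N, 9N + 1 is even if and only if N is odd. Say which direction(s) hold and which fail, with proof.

Equivalent; both directions hold.

Forward direction. Suppose 9N + 1 is even. Since 9 is odd, 9N and N have the same parity, so 9N + 1 ≡ N + 1 (mod 2). As 1 is odd, 9N + 1 is even exactly when N is odd. Thus N is odd.

Converse. Suppose N is odd; write N = 2j + 1. Then 9N + 1 = 9·(2j + 1) + 1 = 2·9j + 10, which is even.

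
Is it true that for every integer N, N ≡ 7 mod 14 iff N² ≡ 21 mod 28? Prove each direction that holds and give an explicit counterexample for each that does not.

The biconditional holds.

(⇒) Suppose N ≡ 7 (mod 14). Working modulo 28, N ∈ {7, 21}; for each such r, r² ≡ 21 (mod 28).

(⇐) Conversely, the residues r modulo 28 with r² ≡ 21 (mod 28) are exactly {7, 21}, and each is ≡ 7 (mod 14).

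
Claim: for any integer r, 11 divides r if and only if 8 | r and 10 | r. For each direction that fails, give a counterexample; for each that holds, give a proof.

(→) This fails: take r = 11. Certainly 11 ∣ 11, but 8 ∤ 11.

(←) This fails: take r = 40. Both 8 ∣ 40 and 10 ∣ 40, yet 40 is not a multiple of 11 (since 40 = 3·11 + 7), so 11 ∤ 40.

Both directions fail.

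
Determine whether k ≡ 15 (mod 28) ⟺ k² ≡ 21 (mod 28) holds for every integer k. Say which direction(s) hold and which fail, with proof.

(⇒) This fails: take k = 15. Then 15 ≡ 15 (mod 28), but 15² = 225 ≡ 1 (mod 28), not 21.

(⇐) This fails: take k = 7. Then 7² = 49 ≡ 21 (mod 28), yet 7 ≡ 7 (mod 28), not 15.

(⇒) fails and (⇐) fails.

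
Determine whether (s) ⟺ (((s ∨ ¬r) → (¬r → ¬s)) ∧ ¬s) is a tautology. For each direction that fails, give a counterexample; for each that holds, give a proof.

Both directions fail.

(→) This fails. Under r = F, s = T, the left side is true but the right side is false.

(←) This fails. Under r = F, s = F, the left side is false but the right side is true.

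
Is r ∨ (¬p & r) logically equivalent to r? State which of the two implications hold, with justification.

Both implications hold.

Converse. Assume the antecedent. If r is true, r ∨ (¬p & r) reduces to true regardless of the other variables. If r is false, the antecedent cannot hold. Either way r ∨ (¬p & r) holds.

Forward direction. Assume the antecedent. If r is true, r reduces to true regardless of the other variables. If r is false, the antecedent cannot hold. Either way r holds.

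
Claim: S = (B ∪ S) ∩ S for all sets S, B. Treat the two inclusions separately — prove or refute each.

Both inclusions hold.

(⊆) Let x ∈ S. Then either x ∈ S and x ∉ B; or x ∈ S ∩ B. In each case x ∈ (B ∪ S) ∩ S, so S ⊆ (B ∪ S) ∩ S.

(⊇) Let x ∈ (B ∪ S) ∩ S. Then either x ∈ S and x ∉ B; or x ∈ S ∩ B. In each case x ∈ S, so (B ∪ S) ∩ S ⊆ S.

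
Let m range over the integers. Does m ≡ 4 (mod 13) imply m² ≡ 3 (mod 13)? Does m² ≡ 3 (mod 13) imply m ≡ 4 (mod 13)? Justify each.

Converse. This fails: take m = 9. Then 9² = 81 ≡ 3 (mod 13), yet 9 ≡ 9 (mod 13), not 4.

Forward direction. Suppose m ≡ 4 (mod 13). Write m = 13j + 4. Then (13j + 4)² = 169j² + 104j + 16 = 13(13j² + 8j + 1) + 3, so m² ≡ 3 (mod 13).

The forward direction holds; the converse fails.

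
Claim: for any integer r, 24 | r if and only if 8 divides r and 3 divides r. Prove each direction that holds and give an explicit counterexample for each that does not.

Equivalent; both directions hold.

(→) If 24 ∣ r, write r = 24q. Since 24 = 3·8, r = 8·(3q), so 8 ∣ r; and since 24 = 8·3, r = 3·(8q), so 3 ∣ r.

(←) Suppose 8 ∣ r and 3 ∣ r. Any common multiple of 8 and 3 is a multiple of their lcm; here gcd(8, 3) = 1, so lcm(8, 3) = 8·3 = 24, so 24 ∣ r.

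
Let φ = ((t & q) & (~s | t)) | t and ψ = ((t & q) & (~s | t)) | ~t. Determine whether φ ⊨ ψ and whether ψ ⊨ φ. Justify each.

Both directions fail.

[⇒] This fails. Under s = F, q = F, t = T, the left side is true but the right side is false.

[⇐] This fails. Under s = F, q = F, t = F, the left side is false but the right side is true.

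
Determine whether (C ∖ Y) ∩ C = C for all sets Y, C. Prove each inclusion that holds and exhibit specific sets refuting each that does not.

(⟹) Let x ∈ (C ∖ Y) ∩ C. Then x ∈ C and x ∉ Y, from which x ∈ C.

(⟸) This inclusion fails. Take Y = {1}, C = {1}; then 1 ∈ C but 1 ∉ (C ∖ Y) ∩ C.

Only the forward inclusion holds.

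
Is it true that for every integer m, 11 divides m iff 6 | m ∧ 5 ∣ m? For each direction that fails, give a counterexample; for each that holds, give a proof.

Both directions fail.

Forward direction. This fails: take m = 11. Certainly 11 ∣ 11, but 6 ∤ 11.

Converse. This fails: take m = 30. Both 6 ∣ 30 and 5 ∣ 30, yet 30 is not a multiple of 11 (since 30 = 2·11 + 8), so 11 ∤ 30.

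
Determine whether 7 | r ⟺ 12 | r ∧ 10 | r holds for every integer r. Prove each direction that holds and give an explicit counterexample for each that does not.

Neither direction holds.

Forward direction. This fails: take r = 7. Certainly 7 ∣ 7, but 12 ∤ 7.

Converse. This fails: take r = 60. Both 12 ∣ 60 and 10 ∣ 60, yet 60 is not a multiple of 7 (since 60 = 8·7 + 4), so 7 ∤ 60.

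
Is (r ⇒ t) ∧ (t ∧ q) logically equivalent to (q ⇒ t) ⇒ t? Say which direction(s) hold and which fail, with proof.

Only the forward implication holds.

(⇐) This fails. Under q = T, t = F, r = F, the left side is false but the right side is true.

(⇒) Assume the antecedent. If q is true, (q ⇒ t) ⇒ t reduces to true regardless of the other variables. If q is false, the antecedent cannot hold. Either way (q ⇒ t) ⇒ t holds.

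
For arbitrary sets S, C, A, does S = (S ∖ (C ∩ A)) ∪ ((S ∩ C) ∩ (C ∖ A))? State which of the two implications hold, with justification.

Only the reverse inclusion holds.

(⟹) This inclusion fails. Take S = {1}, C = {1}, A = {1}; then 1 ∈ S but 1 ∉ (S ∖ (C ∩ A)) ∪ ((S ∩ C) ∩ (C ∖ A)).

(⟸) Let x ∈ (S ∖ (C ∩ A)) ∪ ((S ∩ C) ∩ (C ∖ A)). Then either x ∈ S and x ∉ C, A; or x ∈ S ∩ C and x ∉ A; or x ∈ S ∩ A and x ∉ C. In each case x ∈ S, so (S ∖ (C ∩ A)) ∪ ((S ∩ C) ∩ (C ∖ A)) ⊆ S.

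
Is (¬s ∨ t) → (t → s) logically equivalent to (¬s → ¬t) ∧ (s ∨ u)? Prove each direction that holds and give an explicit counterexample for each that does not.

(←) Assume the antecedent. If s is true, (¬s ∨ t) → (t → s) reduces to true regardless of the other variables. If s is false, the antecedent forces (s = F, t = F, u = T), and (¬s ∨ t) → (t → s) holds there. Either way (¬s ∨ t) → (t → s) holds.

(→) This fails. Under s = F, t = F, u = F, the left side is true but the right side is false.

The forward direction fails; the converse holds.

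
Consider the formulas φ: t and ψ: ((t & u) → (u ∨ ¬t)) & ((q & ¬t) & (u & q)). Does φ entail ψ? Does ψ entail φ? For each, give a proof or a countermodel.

(⇒) fails and (⇐) fails.

[⇒] This fails. Under t = T, u = F, q = F, the left side is true but the right side is false.

[⇐] This fails. Under t = F, u = T, q = T, the left side is false but the right side is true.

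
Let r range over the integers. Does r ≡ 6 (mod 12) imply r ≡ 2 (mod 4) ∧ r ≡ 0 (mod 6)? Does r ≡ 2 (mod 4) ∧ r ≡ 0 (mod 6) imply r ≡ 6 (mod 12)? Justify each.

Both implications hold.

(⇒) Suppose r ≡ 6 (mod 12); write r = 12j + 6. Since 4 ∣ 12, reducing mod 4 gives r ≡ 6 ≡ 2 (mod 4); since 6 ∣ 12, reducing mod 6 gives r ≡ 6 ≡ 0 (mod 6).

(⇐) Conversely, if r ≡ 2 (mod 4) and r ≡ 0 (mod 6), then by the Chinese remainder theorem r ≡ 6 (mod 12). This is exactly r ≡ 6 (mod 12).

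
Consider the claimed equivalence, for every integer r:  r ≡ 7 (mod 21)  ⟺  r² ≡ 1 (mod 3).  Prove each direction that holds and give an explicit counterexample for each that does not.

Forward direction. Suppose r ≡ 7 (mod 21). Then r² ≡ 7² = 49 (mod 21), and since 3 ∣ 21, also r² ≡ 1 (mod 3).

Converse. This fails: take r = 1. Then 1² = 1 ≡ 1 (mod 3), yet 1 ≡ 1 (mod 21), not 7.

Only the forward direction holds.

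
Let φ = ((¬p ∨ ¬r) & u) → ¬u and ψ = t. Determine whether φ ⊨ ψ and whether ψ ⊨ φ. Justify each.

Neither implication holds.

(⇒) This fails. Under r = F, t = F, u = F, p = F, the left side is true but the right side is false.

(⇐) This fails. Under r = F, t = T, u = T, p = F, the left side is false but the right side is true.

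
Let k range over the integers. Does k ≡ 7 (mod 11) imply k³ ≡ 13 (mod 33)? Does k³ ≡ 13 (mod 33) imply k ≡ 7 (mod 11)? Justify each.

The forward direction fails; the converse holds.

[⇐] The residues r modulo 33 with r³ ≡ 13 (mod 33) are exactly {7}, and each is ≡ 7 (mod 11).

[⇒] This fails: take k = 18. Then 18 ≡ 7 (mod 11), but 18³ = 5832 ≡ 24 (mod 33), not 13.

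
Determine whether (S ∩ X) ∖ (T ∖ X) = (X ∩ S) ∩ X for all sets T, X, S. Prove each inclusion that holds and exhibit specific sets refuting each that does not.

The two sets are equal.

(⊇) Let x ∈ (X ∩ S) ∩ X. Then either x ∈ X ∩ S and x ∉ T; or x ∈ T ∩ X ∩ S. In each case x ∈ (S ∩ X) ∖ (T ∖ X), so (X ∩ S) ∩ X ⊆ (S ∩ X) ∖ (T ∖ X).

(⊆) Let x ∈ (S ∩ X) ∖ (T ∖ X). Then either x ∈ X ∩ S and x ∉ T; or x ∈ T ∩ X ∩ S. In each case x ∈ (X ∩ S) ∩ X, so (S ∩ X) ∖ (T ∖ X) ⊆ (X ∩ S) ∩ X.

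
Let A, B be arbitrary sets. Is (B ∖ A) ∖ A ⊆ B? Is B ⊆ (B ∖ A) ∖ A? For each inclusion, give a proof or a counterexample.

(⟹) Let x ∈ (B ∖ A) ∖ A. Then x ∈ B and x ∉ A, from which x ∈ B.

(⟸) This inclusion fails. Take A = {1}, B = {1}; then 1 ∈ B but 1 ∉ (B ∖ A) ∖ A.

The sets are not equal: only the forward inclusion holds.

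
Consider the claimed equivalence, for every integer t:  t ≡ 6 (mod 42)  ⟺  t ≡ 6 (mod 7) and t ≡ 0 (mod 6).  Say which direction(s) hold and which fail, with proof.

Forward direction. Suppose t ≡ 6 (mod 42); write t = 42j + 6. Since 7 ∣ 42, reducing mod 7 gives t ≡ 6 (mod 7); since 6 ∣ 42, reducing mod 6 gives t ≡ 6 ≡ 0 (mod 6).

Converse. If t ≡ 6 (mod 7) and t ≡ 0 (mod 6), then by the Chinese remainder theorem t ≡ 6 (mod 42). This is exactly t ≡ 6 (mod 42).

Equivalent; both directions hold.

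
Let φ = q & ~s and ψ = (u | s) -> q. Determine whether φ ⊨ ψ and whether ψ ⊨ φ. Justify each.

(⇒) Assume the antecedent. If s is true, the antecedent cannot hold. If s is false, the antecedent forces (s = F, q = T, u = F) or (s = F, q = T, u = T), and (u | s) -> q holds there. Either way (u | s) -> q holds.

(⇐) This fails. Under s = F, q = F, u = F, the left side is false but the right side is true.

Only the forward implication holds.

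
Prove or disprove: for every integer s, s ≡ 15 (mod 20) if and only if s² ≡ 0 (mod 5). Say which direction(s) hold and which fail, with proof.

Forward direction. Suppose s ≡ 15 (mod 20). Then s² ≡ 15² = 225 (mod 20), and since 5 ∣ 20, also s² ≡ 0 (mod 5).

Converse. This fails: take s = 0. Then 0² = 0 ≡ 0 (mod 5), yet 0 ≡ 0 (mod 20), not 15.

Only the forward implication holds.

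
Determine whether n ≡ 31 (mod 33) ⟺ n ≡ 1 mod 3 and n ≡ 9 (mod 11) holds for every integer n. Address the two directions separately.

[⇒] Suppose n ≡ 31 (mod 33); write n = 33j + 31. Since 3 ∣ 33, reducing mod 3 gives n ≡ 31 ≡ 1 (mod 3); since 11 ∣ 33, reducing mod 11 gives n ≡ 31 ≡ 9 (mod 11).

[⇐] Conversely, if n ≡ 1 (mod 3) and n ≡ 9 (mod 11), then by the Chinese remainder theorem n ≡ 31 (mod 33). This is exactly n ≡ 31 (mod 33).

Both implications hold.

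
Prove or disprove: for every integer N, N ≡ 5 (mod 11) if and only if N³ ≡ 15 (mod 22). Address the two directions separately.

Only the converse holds.

(⇒) This fails: take N = 16. Then 16 ≡ 5 (mod 11), but 16³ = 4096 ≡ 4 (mod 22), not 15.

(⇐) Conversely, the residues r modulo 22 with r³ ≡ 15 (mod 22) are exactly {5}, and each is ≡ 5 (mod 11).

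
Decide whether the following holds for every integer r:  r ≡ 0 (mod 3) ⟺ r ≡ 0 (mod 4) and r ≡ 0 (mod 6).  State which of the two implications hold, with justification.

(→) This fails: r = 9 gives 9 ≡ 0 (mod 3) but 9 ≡ 1 (mod 4), so the conjunction on the right does not hold.

(←) Conversely, if r ≡ 0 (mod 4) and r ≡ 0 (mod 6), then by the Chinese remainder theorem r ≡ 0 (mod 12). Since 0 ≡ 0 (mod 3) and 3 ∣ 12, we get r ≡ 0 (mod 3).

(⇒) fails; (⇐) holds.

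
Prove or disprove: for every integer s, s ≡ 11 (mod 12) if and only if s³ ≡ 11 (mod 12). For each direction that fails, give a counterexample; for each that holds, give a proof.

Converse. For the converse, argue contrapositively. If s ≢ 11 (mod 12), then s is congruent to one of 0, 1, 2, 3, 4, 5, 6, 7, 8, 9, 10 modulo 12, and these give s³ ≡ 0, 1, 8, 3, 4, 5, 0, 7, 8, 9, 4 respectively — never 11.

Forward direction. Suppose s ≡ 11 (mod 12). Write s = 12j + 11. Then (12j + 11)³ = 1728j³ + 4752j² + 4356j + 1331 = 12(144j³ + 396j² + 363j + 110) + 11, so s³ ≡ 11 (mod 12).

Both implications hold.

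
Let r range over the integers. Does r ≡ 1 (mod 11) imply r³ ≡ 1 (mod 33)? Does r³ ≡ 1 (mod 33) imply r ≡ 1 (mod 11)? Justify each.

Forward direction. This fails: take r = 12. Then 12 ≡ 1 (mod 11), but 12³ = 1728 ≡ 12 (mod 33), not 1.

Converse. The residues r modulo 33 with r³ ≡ 1 (mod 33) are exactly {1}, and each is ≡ 1 (mod 11).

Not equivalent: only (⇐) holds.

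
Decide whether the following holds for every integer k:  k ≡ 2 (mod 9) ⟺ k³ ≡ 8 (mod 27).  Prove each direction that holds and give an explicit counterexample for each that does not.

Forward direction. Suppose k ≡ 2 (mod 9). Working modulo 27, k ∈ {2, 11, 20}; for each such r, r³ ≡ 8 (mod 27).

Converse. The residues r modulo 27 with r³ ≡ 8 (mod 27) are exactly {2, 11, 20}, and each is ≡ 2 (mod 9).

Both directions hold.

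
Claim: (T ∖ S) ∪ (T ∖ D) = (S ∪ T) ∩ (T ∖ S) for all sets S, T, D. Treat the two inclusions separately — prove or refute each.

(⊇) Let x ∈ (S ∪ T) ∩ (T ∖ S). Then either x ∈ T and x ∉ S, D; or x ∈ T ∩ D and x ∉ S. In each case x ∈ (T ∖ S) ∪ (T ∖ D), so (S ∪ T) ∩ (T ∖ S) ⊆ (T ∖ S) ∪ (T ∖ D).

(⊆) This inclusion fails. Take S = {1}, T = {1}, D = ∅; then 1 ∈ (T ∖ S) ∪ (T ∖ D) but 1 ∉ (S ∪ T) ∩ (T ∖ S).

Only the reverse inclusion holds.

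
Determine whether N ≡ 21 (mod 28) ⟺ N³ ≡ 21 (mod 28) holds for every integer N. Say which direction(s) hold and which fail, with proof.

Both implications hold.

[⇐] Suppose N³ ≡ 21 (mod 28). The only residue r in {0, …, 27} with r³ ≡ 21 (mod 28) is r = 21, so N ≡ 21 (mod 28).

[⇒] Suppose N ≡ 21 (mod 28). Write N = 28j + 21. Then (28j + 21)³ = 21952j³ + 49392j² + 37044j + 9261 = 28(784j³ + 1764j² + 1323j + 330) + 21, so N³ ≡ 21 (mod 28).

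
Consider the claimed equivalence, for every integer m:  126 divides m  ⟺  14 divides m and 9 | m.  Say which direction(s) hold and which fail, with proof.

(→) If 126 ∣ m, write m = 126q. Since 126 = 9·14, m = 14·(9q), so 14 ∣ m; and since 126 = 14·9, m = 9·(14q), so 9 ∣ m.

(←) Suppose 14 ∣ m and 9 ∣ m. Any common multiple of 14 and 9 is a multiple of their lcm; here gcd(14, 9) = 1, so lcm(14, 9) = 14·9 = 126, so 126 ∣ m.

Both implications hold.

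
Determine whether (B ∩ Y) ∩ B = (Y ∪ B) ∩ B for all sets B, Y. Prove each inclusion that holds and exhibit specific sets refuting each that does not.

(⊇) This inclusion fails. Take B = {1}, Y = ∅; then 1 ∈ (Y ∪ B) ∩ B but 1 ∉ (B ∩ Y) ∩ B.

(⊆) Let x ∈ (B ∩ Y) ∩ B. Then x ∈ B ∩ Y, from which x ∈ (Y ∪ B) ∩ B.

Only the forward inclusion holds.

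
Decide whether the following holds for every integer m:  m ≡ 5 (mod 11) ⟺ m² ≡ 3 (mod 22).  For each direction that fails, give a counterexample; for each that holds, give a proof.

Neither implication holds.

(→) This fails: take m = 16. Then 16 ≡ 5 (mod 11), but 16² = 256 ≡ 14 (mod 22), not 3.

(←) This fails: take m = 17. Then 17² = 289 ≡ 3 (mod 22), yet 17 ≡ 6 (mod 11), not 5.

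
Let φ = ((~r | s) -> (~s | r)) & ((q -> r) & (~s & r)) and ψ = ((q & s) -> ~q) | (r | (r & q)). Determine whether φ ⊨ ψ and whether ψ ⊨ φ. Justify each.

Not equivalent: only (⇒) holds.

(→) Assume the antecedent. If q is true, the antecedent forces (q = T, r = T, s = F), and the consequent holds there. If q is false, the consequent reduces to true regardless of the other variables. Either way the consequent holds.

(←) This fails. Under q = F, r = F, s = F, the left side is false but the right side is true.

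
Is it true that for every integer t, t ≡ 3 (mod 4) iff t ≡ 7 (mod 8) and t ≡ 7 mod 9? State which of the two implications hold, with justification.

(→) This fails: t = 3 gives 3 ≡ 3 (mod 4) but 3 ≡ 3 (mod 8), so the conjunction on the right does not hold.

(←) Conversely, if t ≡ 7 (mod 8) and t ≡ 7 (mod 9), then by the Chinese remainder theorem t ≡ 7 (mod 72). Since 7 ≡ 3 (mod 4) and 4 ∣ 72, we get t ≡ 3 (mod 4).

Only the reverse direction holds.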